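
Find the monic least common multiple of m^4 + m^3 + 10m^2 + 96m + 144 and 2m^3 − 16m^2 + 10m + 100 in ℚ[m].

m^6 − 9m^5 + 25m^4 + 21m^3 − 566m^2 + 960m + 3600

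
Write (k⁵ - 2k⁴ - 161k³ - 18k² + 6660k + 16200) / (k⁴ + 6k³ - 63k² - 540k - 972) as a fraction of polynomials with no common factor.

(k³ - 11k² - 80k + 900)/(k² - 3k - 54)

Repeated division with remainder:
  k⁵ - 2k⁴ - 161k³ - 18k² + 6660k + 16200 = (k - 8)(k⁴ + 6k³ - 63k² - 540k - 972) + (-50k³ + 18k² + 3312k + 8424)
  k⁴ + 6k³ - 63k² - 540k - 972 = (-(1/50)k - 159/1250)(-50k³ + 18k² + 3312k + 8424) + ((3456/625)k² + (31104/625)k + 62208/625)
  -50k³ + 18k² + 3312k + 8424 = (-(15625/1728)k + 8125/96)((3456/625)k² + (31104/625)k + 62208/625) + (0)
Last nonzero remainder: (3456/625)k² + (31104/625)k + 62208/625. Dividing through by 3456/625 gives the monic gcd k² + 9k + 18.
Cancel k² + 9k + 18 from numerator and denominator to get the reduced form.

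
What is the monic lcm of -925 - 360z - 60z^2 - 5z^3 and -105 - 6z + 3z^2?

-1295 - 319z - 12z^2 + 5z^3 + z^4

Repeated division with remainder:
  -5z^3 - 60z^2 - 360z - 925 = (-(5/3)z - 70/3)(3z^2 - 6z - 105) + (-675z - 3375)
  3z^2 - 6z - 105 = (-(1/225)z + 7/225)(-675z - 3375) + (0)
Last nonzero remainder: -675z - 3375. Dividing through by -675 gives the monic gcd z + 5.
Then lcm(f, g) = f·g / gcd(f, g); expanding and making the result monic gives the answer.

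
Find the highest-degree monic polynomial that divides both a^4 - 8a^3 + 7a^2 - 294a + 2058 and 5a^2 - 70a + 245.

a^2 - 14a + 49

Apply the Euclidean algorithm:
  a^4 - 8a^3 + 7a^2 - 294a + 2058 = ((1/5)a^2 + (6/5)a + 42/5)(5a^2 - 70a + 245) + (0)
Last nonzero remainder: 5a^2 - 70a + 245. Dividing through by 5 gives the monic gcd a^2 - 14a + 49.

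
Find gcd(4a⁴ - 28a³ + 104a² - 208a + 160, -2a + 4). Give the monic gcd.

By polynomial division,
  4a⁴ - 28a³ + 104a² - 208a + 160 = (-2a³ + 10a² - 32a + 40)(-2a + 4) + (0)
Last nonzero remainder: -2a + 4. Dividing through by -2 gives the monic gcd a - 2.

a - 2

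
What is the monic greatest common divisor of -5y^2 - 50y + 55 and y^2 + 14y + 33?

Repeated division with remainder:
  -5y^2 - 50y + 55 = (-5)(y^2 + 14y + 33) + (20y + 220)
  y^2 + 14y + 33 = ((1/20)y + 3/20)(20y + 220) + (0)
Last nonzero remainder: 20y + 220. Dividing through by 20 gives the monic gcd y + 11.

y + 11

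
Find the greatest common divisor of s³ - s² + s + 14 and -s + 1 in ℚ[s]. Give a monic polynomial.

By polynomial division,
  s³ - s² + s + 14 = (-s² - 1)(-s + 1) + (15)
  -s + 1 = (-(1/15)s + 1/15)(15) + (0)
The last nonzero remainder is the constant 15, so the polynomials are coprime and gcd = 1.

1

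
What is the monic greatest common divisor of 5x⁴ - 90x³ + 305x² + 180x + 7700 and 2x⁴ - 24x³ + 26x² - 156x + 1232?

Repeated division with remainder:
  5x⁴ - 90x³ + 305x² + 180x + 7700 = (5/2)(2x⁴ - 24x³ + 26x² - 156x + 1232) + (-30x³ + 240x² + 570x + 4620)
  2x⁴ - 24x³ + 26x² - 156x + 1232 = (-(1/15)x + 4/15)(-30x³ + 240x² + 570x + 4620) + (0)
Last nonzero remainder: -30x³ + 240x² + 570x + 4620. Dividing through by -30 gives the monic gcd x³ - 8x² - 19x - 154.

x³ - 8x² - 19x - 154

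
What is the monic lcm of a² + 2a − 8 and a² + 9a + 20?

a³ + 7a² + 2a − 40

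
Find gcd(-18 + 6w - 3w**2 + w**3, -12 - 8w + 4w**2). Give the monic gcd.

Apply the Euclidean algorithm:
  w**3 - 3w**2 + 6w - 18 = ((1/4)w - 1/4)(4w**2 - 8w - 12) + (7w - 21)
  4w**2 - 8w - 12 = ((4/7)w + 4/7)(7w - 21) + (0)
Last nonzero remainder: 7w - 21. Dividing through by 7 gives the monic gcd w - 3.

-3 + w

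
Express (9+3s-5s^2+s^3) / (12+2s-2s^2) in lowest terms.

(3+2s-s^2)/(4+2s)

Euclidean algorithm in ℚ[s]:
  s^3-5s^2+3s+9 = (-(1/2)s+2)(-2s^2+2s+12) + (5s-15)
  -2s^2+2s+12 = (-(2/5)s-4/5)(5s-15) + (0)
Last nonzero remainder: 5s-15. Dividing through by 5 gives the monic gcd s-3.
Cancel s-3 from numerator and denominator to get the reduced form.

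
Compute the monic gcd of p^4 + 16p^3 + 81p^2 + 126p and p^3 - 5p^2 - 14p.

p

Apply the Euclidean algorithm:
  p^4 + 16p^3 + 81p^2 + 126p = (p + 21)(p^3 - 5p^2 - 14p) + (200p^2 + 420p)
  p^3 - 5p^2 - 14p = ((1/200)p - 71/2000)(200p^2 + 420p) + ((91/100)p)
  200p^2 + 420p = ((20000/91)p + 6000/13)((91/100)p) + (0)
Last nonzero remainder: (91/100)p. Dividing through by 91/100 gives the monic gcd p.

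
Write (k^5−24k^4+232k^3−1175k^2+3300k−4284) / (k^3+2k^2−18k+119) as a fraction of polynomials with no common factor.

Apply the Euclidean algorithm:
  k^5−24k^4+232k^3−1175k^2+3300k−4284 = (k^2−26k+302)(k^3+2k^2−18k+119) + (−2366k^2+11830k−40222)
  k^3+2k^2−18k+119 = (−(1/2366)k−1/338)(−2366k^2+11830k−40222) + (0)
Last nonzero remainder: −2366k^2+11830k−40222. Dividing through by −2366 gives the monic gcd k^2−5k+17.
Cancel k^2−5k+17 from numerator and denominator to get the reduced form.

(k^3−19k^2+120k−252)/(k+7)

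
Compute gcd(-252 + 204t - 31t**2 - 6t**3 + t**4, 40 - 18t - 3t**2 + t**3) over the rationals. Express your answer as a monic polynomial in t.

-2 + t

Euclidean algorithm in ℚ[t]:
  t**4 - 6t**3 - 31t**2 + 204t - 252 = (t - 3)(t**3 - 3t**2 - 18t + 40) + (-22t**2 + 110t - 132)
  t**3 - 3t**2 - 18t + 40 = (-(1/22)t - 1/11)(-22t**2 + 110t - 132) + (-14t + 28)
  -22t**2 + 110t - 132 = ((11/7)t - 33/7)(-14t + 28) + (0)
Last nonzero remainder: -14t + 28. Dividing through by -14 gives the monic gcd t - 2.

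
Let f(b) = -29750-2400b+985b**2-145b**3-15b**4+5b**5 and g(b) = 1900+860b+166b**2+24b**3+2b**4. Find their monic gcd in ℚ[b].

Repeated division with remainder:
  5b**5-15b**4-145b**3+985b**2-2400b-29750 = ((5/2)b-75/2)(2b**4+24b**3+166b**2+860b+1900) + (340b**3+5060b**2+25100b+41500)
  2b**4+24b**3+166b**2+860b+1900 = ((1/170)b-49/2890)(340b**3+5060b**2+25100b+41500) + ((30098/289)b**2+(300980/289)b+752450/289)
  340b**3+5060b**2+25100b+41500 = ((49130/15049)b+239870/15049)((30098/289)b**2+(300980/289)b+752450/289) + (0)
Last nonzero remainder: (30098/289)b**2+(300980/289)b+752450/289. Dividing through by 30098/289 gives the monic gcd b**2+10b+25.

25+10b+b**2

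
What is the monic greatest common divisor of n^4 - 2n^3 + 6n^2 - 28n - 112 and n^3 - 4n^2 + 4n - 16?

n - 4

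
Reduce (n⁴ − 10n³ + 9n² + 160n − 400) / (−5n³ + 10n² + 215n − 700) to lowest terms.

(−n² + n + 20)/(5n + 35)

By polynomial division,
  n⁴ − 10n³ + 9n² + 160n − 400 = (−(1/5)n + 8/5)(−5n³ + 10n² + 215n − 700) + (36n² − 324n + 720)
  −5n³ + 10n² + 215n − 700 = (−(5/36)n − 35/36)(36n² − 324n + 720) + (0)
Last nonzero remainder: 36n² − 324n + 720. Dividing through by 36 gives the monic gcd n² − 9n + 20.
Cancel n² − 9n + 20 from numerator and denominator to get the reduced form.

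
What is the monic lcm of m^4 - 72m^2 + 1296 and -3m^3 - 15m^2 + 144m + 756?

Repeated division with remainder:
  m^4 - 72m^2 + 1296 = (-(1/3)m + 5/3)(-3m^3 - 15m^2 + 144m + 756) + (m^2 + 12m + 36)
  -3m^3 - 15m^2 + 144m + 756 = (-3m + 21)(m^2 + 12m + 36) + (0)
The last nonzero remainder m^2 + 12m + 36 is already monic.
Then lcm(f, g) = f·g / gcd(f, g); expanding and making the result monic gives the answer.

m^5 - 7m^4 - 72m^3 + 504m^2 + 1296m - 9072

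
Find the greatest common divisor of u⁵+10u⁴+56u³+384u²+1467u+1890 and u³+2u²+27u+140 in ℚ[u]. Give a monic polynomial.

By polynomial division,
  u⁵+10u⁴+56u³+384u²+1467u+1890 = (u²+8u+13)(u³+2u²+27u+140) + (2u²-4u+70)
  u³+2u²+27u+140 = ((1/2)u+2)(2u²-4u+70) + (0)
Last nonzero remainder: 2u²-4u+70. Dividing through by 2 gives the monic gcd u²-2u+35.

u²-2u+35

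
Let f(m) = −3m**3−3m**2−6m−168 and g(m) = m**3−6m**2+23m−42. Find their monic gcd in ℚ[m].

Repeated division with remainder:
  −3m**3−3m**2−6m−168 = (−3)(m**3−6m**2+23m−42) + (−21m**2+63m−294)
  m**3−6m**2+23m−42 = (−(1/21)m+1/7)(−21m**2+63m−294) + (0)
Last nonzero remainder: −21m**2+63m−294. Dividing through by −21 gives the monic gcd m**2−3m+14.

m**2−3m+14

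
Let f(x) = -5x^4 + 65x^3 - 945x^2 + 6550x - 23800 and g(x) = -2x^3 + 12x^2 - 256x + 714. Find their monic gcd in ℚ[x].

x^2 - 3x + 119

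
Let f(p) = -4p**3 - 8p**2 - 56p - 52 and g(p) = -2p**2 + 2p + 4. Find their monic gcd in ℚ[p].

By polynomial division,
  -4p**3 - 8p**2 - 56p - 52 = (2p + 6)(-2p**2 + 2p + 4) + (-76p - 76)
  -2p**2 + 2p + 4 = ((1/38)p - 1/19)(-76p - 76) + (0)
Last nonzero remainder: -76p - 76. Dividing through by -76 gives the monic gcd p + 1.

p + 1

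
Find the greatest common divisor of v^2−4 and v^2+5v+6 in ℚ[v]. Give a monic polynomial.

By polynomial division,
  v^2−4 = (v^2+5v+6) + (−5v−10)
  v^2+5v+6 = (−(1/5)v−3/5)(−5v−10) + (0)
Last nonzero remainder: −5v−10. Dividing through by −5 gives the monic gcd v+2.

v+2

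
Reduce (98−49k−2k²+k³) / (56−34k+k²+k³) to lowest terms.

By polynomial division,
  k³−2k²−49k+98 = (k³+k²−34k+56) + (−3k²−15k+42)
  k³+k²−34k+56 = (−(1/3)k+4/3)(−3k²−15k+42) + (0)
Last nonzero remainder: −3k²−15k+42. Dividing through by −3 gives the monic gcd k²+5k−14.
Cancel k²+5k−14 from numerator and denominator to get the reduced form.

(−7+k)/(−4+k)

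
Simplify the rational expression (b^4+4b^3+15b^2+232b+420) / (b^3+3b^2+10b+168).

By polynomial division,
  b^4+4b^3+15b^2+232b+420 = (b+1)(b^3+3b^2+10b+168) + (2b^2+54b+252)
  b^3+3b^2+10b+168 = ((1/2)b-12)(2b^2+54b+252) + (532b+3192)
  2b^2+54b+252 = ((1/266)b+3/38)(532b+3192) + (0)
Last nonzero remainder: 532b+3192. Dividing through by 532 gives the monic gcd b+6.
Cancel b+6 from numerator and denominator to get the reduced form.

(b^3-2b^2+27b+70)/(b^2-3b+28)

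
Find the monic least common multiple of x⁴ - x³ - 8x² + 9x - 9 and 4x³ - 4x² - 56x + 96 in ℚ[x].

x⁶ + x⁵ - 18x⁴ + x³ + 73x² - 90x + 72

Apply the Euclidean algorithm:
  x⁴ - x³ - 8x² + 9x - 9 = ((1/4)x)(4x³ - 4x² - 56x + 96) + (6x² - 15x - 9)
  4x³ - 4x² - 56x + 96 = ((2/3)x + 1)(6x² - 15x - 9) + (-35x + 105)
  6x² - 15x - 9 = (-(6/35)x - 3/35)(-35x + 105) + (0)
Last nonzero remainder: -35x + 105. Dividing through by -35 gives the monic gcd x - 3.
Then lcm(f, g) = f·g / gcd(f, g); expanding and making the result monic gives the answer.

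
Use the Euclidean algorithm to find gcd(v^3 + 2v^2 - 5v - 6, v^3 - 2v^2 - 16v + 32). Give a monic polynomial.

v - 2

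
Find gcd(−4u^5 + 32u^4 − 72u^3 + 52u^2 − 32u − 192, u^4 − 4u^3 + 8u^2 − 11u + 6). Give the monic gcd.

u^2 − u + 3

Euclidean algorithm in ℚ[u]:
  −4u^5 + 32u^4 − 72u^3 + 52u^2 − 32u − 192 = (−4u + 16)(u^4 − 4u^3 + 8u^2 − 11u + 6) + (24u^3 − 120u^2 + 168u − 288)
  u^4 − 4u^3 + 8u^2 − 11u + 6 = ((1/24)u + 1/24)(24u^3 − 120u^2 + 168u − 288) + (6u^2 − 6u + 18)
  24u^3 − 120u^2 + 168u − 288 = (4u − 16)(6u^2 − 6u + 18) + (0)
Last nonzero remainder: 6u^2 − 6u + 18. Dividing through by 6 gives the monic gcd u^2 − u + 3.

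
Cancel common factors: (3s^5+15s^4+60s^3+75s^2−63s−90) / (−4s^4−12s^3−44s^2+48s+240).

By polynomial division,
  3s^5+15s^4+60s^3+75s^2−63s−90 = (−(3/4)s−3/2)(−4s^4−12s^3−44s^2+48s+240) + (9s^3+45s^2+189s+270)
  −4s^4−12s^3−44s^2+48s+240 = (−(4/9)s+8/9)(9s^3+45s^2+189s+270) + (0)
Last nonzero remainder: 9s^3+45s^2+189s+270. Dividing through by 9 gives the monic gcd s^3+5s^2+21s+30.
Cancel s^3+5s^2+21s+30 from numerator and denominator to get the reduced form.

(−3s^2+3)/(4s−8)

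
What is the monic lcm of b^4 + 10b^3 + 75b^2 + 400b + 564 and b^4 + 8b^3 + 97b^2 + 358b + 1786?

b^6 + 16b^5 + 173b^4 + 1230b^3 + 5814b^2 + 18584b + 21432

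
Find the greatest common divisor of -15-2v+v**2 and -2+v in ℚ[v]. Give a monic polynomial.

Repeated division with remainder:
  v**2-2v-15 = (v)(v-2) + (-15)
  v-2 = (-(1/15)v+2/15)(-15) + (0)
The last nonzero remainder is the constant -15, so the polynomials are coprime and gcd = 1.

1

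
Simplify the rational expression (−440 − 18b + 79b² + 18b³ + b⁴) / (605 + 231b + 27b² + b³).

Euclidean algorithm in ℚ[b]:
  b⁴ + 18b³ + 79b² − 18b − 440 = (b − 9)(b³ + 27b² + 231b + 605) + (91b² + 1456b + 5005)
  b³ + 27b² + 231b + 605 = ((1/91)b + 11/91)(91b² + 1456b + 5005) + (0)
Last nonzero remainder: 91b² + 1456b + 5005. Dividing through by 91 gives the monic gcd b² + 16b + 55.
Cancel b² + 16b + 55 from numerator and denominator to get the reduced form.

(−8 + 2b + b²)/(11 + b)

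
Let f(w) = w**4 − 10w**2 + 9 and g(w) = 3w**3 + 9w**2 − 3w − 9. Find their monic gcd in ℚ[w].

By polynomial division,
  w**4 − 10w**2 + 9 = ((1/3)w − 1)(3w**3 + 9w**2 − 3w − 9) + (0)
Last nonzero remainder: 3w**3 + 9w**2 − 3w − 9. Dividing through by 3 gives the monic gcd w**3 + 3w**2 − w − 3.

w**3 + 3w**2 − w − 3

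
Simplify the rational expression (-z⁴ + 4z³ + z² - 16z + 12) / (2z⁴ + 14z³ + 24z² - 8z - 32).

(-z² + 5z - 6)/(2z² + 12z + 16)

Apply the Euclidean algorithm:
  -z⁴ + 4z³ + z² - 16z + 12 = (-1/2)(2z⁴ + 14z³ + 24z² - 8z - 32) + (11z³ + 13z² - 20z - 4)
  2z⁴ + 14z³ + 24z² - 8z - 32 = ((2/11)z + 128/121)(11z³ + 13z² - 20z - 4) + ((1680/121)z² + (1680/121)z - 3360/121)
  11z³ + 13z² - 20z - 4 = ((1331/1680)z + 121/840)((1680/121)z² + (1680/121)z - 3360/121) + (0)
Last nonzero remainder: (1680/121)z² + (1680/121)z - 3360/121. Dividing through by 1680/121 gives the monic gcd z² + z - 2.
Cancel z² + z - 2 from numerator and denominator to get the reduced form.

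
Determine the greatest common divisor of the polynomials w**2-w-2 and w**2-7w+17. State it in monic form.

1

Repeated division with remainder:
  w**2-w-2 = (w**2-7w+17) + (6w-19)
  w**2-7w+17 = ((1/6)w-23/36)(6w-19) + (175/36)
  6w-19 = ((216/175)w-684/175)(175/36) + (0)
The last nonzero remainder is the constant 175/36, so the polynomials are coprime and gcd = 1.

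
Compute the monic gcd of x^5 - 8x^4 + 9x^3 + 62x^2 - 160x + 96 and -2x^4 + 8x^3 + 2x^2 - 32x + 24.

x^2 - 3x + 2

Apply the Euclidean algorithm:
  x^5 - 8x^4 + 9x^3 + 62x^2 - 160x + 96 = (-(1/2)x + 2)(-2x^4 + 8x^3 + 2x^2 - 32x + 24) + (-6x^3 + 42x^2 - 84x + 48)
  -2x^4 + 8x^3 + 2x^2 - 32x + 24 = ((1/3)x + 1)(-6x^3 + 42x^2 - 84x + 48) + (-12x^2 + 36x - 24)
  -6x^3 + 42x^2 - 84x + 48 = ((1/2)x - 2)(-12x^2 + 36x - 24) + (0)
Last nonzero remainder: -12x^2 + 36x - 24. Dividing through by -12 gives the monic gcd x^2 - 3x + 2.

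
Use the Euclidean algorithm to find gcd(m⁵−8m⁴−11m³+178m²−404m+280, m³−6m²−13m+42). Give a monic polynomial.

Repeated division with remainder:
  m⁵−8m⁴−11m³+178m²−404m+280 = (m²−2m−10)(m³−6m²−13m+42) + (50m²−450m+700)
  m³−6m²−13m+42 = ((1/50)m+3/50)(50m²−450m+700) + (0)
Last nonzero remainder: 50m²−450m+700. Dividing through by 50 gives the monic gcd m²−9m+14.

m²−9m+14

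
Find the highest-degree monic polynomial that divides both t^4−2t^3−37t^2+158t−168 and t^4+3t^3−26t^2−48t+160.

By polynomial division,
  t^4−2t^3−37t^2+158t−168 = (t^4+3t^3−26t^2−48t+160) + (−5t^3−11t^2+206t−328)
  t^4+3t^3−26t^2−48t+160 = (−(1/5)t−4/25)(−5t^3−11t^2+206t−328) + ((336/25)t^2−(2016/25)t+2688/25)
  −5t^3−11t^2+206t−328 = (−(125/336)t−1025/336)((336/25)t^2−(2016/25)t+2688/25) + (0)
Last nonzero remainder: (336/25)t^2−(2016/25)t+2688/25. Dividing through by 336/25 gives the monic gcd t^2−6t+8.

t^2−6t+8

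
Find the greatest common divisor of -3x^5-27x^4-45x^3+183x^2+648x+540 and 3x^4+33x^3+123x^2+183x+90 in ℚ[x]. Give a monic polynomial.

Apply the Euclidean algorithm:
  -3x^5-27x^4-45x^3+183x^2+648x+540 = (-x+2)(3x^4+33x^3+123x^2+183x+90) + (12x^3+120x^2+372x+360)
  3x^4+33x^3+123x^2+183x+90 = ((1/4)x+1/4)(12x^3+120x^2+372x+360) + (0)
Last nonzero remainder: 12x^3+120x^2+372x+360. Dividing through by 12 gives the monic gcd x^3+10x^2+31x+30.

x^3+10x^2+31x+30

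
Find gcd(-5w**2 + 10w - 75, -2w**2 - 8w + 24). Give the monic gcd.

Apply the Euclidean algorithm:
  -5w**2 + 10w - 75 = (5/2)(-2w**2 - 8w + 24) + (30w - 135)
  -2w**2 - 8w + 24 = (-(1/15)w - 17/30)(30w - 135) + (-105/2)
  30w - 135 = (-(4/7)w + 18/7)(-105/2) + (0)
The last nonzero remainder is the constant -105/2, so the polynomials are coprime and gcd = 1.

1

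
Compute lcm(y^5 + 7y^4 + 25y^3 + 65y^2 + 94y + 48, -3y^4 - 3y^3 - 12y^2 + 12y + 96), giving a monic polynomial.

y^6 + 5y^5 + 11y^4 + 15y^3 - 36y^2 - 140y - 96

By polynomial division,
  y^5 + 7y^4 + 25y^3 + 65y^2 + 94y + 48 = (-(1/3)y - 2)(-3y^4 - 3y^3 - 12y^2 + 12y + 96) + (15y^3 + 45y^2 + 150y + 240)
  -3y^4 - 3y^3 - 12y^2 + 12y + 96 = (-(1/5)y + 2/5)(15y^3 + 45y^2 + 150y + 240) + (0)
Last nonzero remainder: 15y^3 + 45y^2 + 150y + 240. Dividing through by 15 gives the monic gcd y^3 + 3y^2 + 10y + 16.
Then lcm(f, g) = f·g / gcd(f, g); expanding and making the result monic gives the answer.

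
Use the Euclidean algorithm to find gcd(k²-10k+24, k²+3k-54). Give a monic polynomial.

k-6

Apply the Euclidean algorithm:
  k²-10k+24 = (k²+3k-54) + (-13k+78)
  k²+3k-54 = (-(1/13)k-9/13)(-13k+78) + (0)
Last nonzero remainder: -13k+78. Dividing through by -13 gives the monic gcd k-6.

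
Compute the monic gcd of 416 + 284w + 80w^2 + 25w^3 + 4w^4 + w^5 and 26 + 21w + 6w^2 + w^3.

Repeated division with remainder:
  w^5 + 4w^4 + 25w^3 + 80w^2 + 284w + 416 = (w^2 - 2w + 16)(w^3 + 6w^2 + 21w + 26) + (0)
The last nonzero remainder w^3 + 6w^2 + 21w + 26 is already monic.

26 + 21w + 6w^2 + w^3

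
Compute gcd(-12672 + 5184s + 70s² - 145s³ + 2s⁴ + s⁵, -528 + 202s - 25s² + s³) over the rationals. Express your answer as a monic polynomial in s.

By polynomial division,
  s⁵ + 2s⁴ - 145s³ + 70s² + 5184s - 12672 = (s² + 27s + 328)(s³ - 25s² + 202s - 528) + (3344s² - 46816s + 160512)
  s³ - 25s² + 202s - 528 = ((1/3344)s - 1/304)(3344s² - 46816s + 160512) + (0)
Last nonzero remainder: 3344s² - 46816s + 160512. Dividing through by 3344 gives the monic gcd s² - 14s + 48.

48 - 14s + s²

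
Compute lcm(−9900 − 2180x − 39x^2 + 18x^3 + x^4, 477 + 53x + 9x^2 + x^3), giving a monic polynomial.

−524700 − 115540x − 11967x^2 − 1226x^3 + 14x^4 + 18x^5 + x^6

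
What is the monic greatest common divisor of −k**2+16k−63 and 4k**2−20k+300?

1

Euclidean algorithm in ℚ[k]:
  −k**2+16k−63 = (−1/4)(4k**2−20k+300) + (11k+12)
  4k**2−20k+300 = ((4/11)k−268/121)(11k+12) + (39516/121)
  11k+12 = ((1331/39516)k+121/3293)(39516/121) + (0)
The last nonzero remainder is the constant 39516/121, so the polynomials are coprime and gcd = 1.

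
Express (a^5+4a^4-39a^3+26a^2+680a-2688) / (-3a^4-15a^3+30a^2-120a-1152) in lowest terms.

Repeated division with remainder:
  a^5+4a^4-39a^3+26a^2+680a-2688 = (-(1/3)a+1/3)(-3a^4-15a^3+30a^2-120a-1152) + (-24a^3-24a^2+336a-2304)
  -3a^4-15a^3+30a^2-120a-1152 = ((1/8)a+1/2)(-24a^3-24a^2+336a-2304) + (0)
Last nonzero remainder: -24a^3-24a^2+336a-2304. Dividing through by -24 gives the monic gcd a^3+a^2-14a+96.
Cancel a^3+a^2-14a+96 from numerator and denominator to get the reduced form.

(-a^2-3a+28)/(3a+12)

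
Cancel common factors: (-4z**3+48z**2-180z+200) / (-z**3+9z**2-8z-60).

(4z**2-28z+40)/(z**2-4z-12)

By polynomial division,
  -4z**3+48z**2-180z+200 = (4)(-z**3+9z**2-8z-60) + (12z**2-148z+440)
  -z**3+9z**2-8z-60 = (-(1/12)z-5/18)(12z**2-148z+440) + (-(112/9)z+560/9)
  12z**2-148z+440 = (-(27/28)z+99/14)(-(112/9)z+560/9) + (0)
Last nonzero remainder: -(112/9)z+560/9. Dividing through by -112/9 gives the monic gcd z-5.
Cancel z-5 from numerator and denominator to get the reduced form.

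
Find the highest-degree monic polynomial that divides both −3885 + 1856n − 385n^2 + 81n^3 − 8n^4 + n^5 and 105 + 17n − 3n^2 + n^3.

Repeated division with remainder:
  n^5 − 8n^4 + 81n^3 − 385n^2 + 1856n − 3885 = (n^2 − 5n + 49)(n^3 − 3n^2 + 17n + 105) + (−258n^2 + 1548n − 9030)
  n^3 − 3n^2 + 17n + 105 = (−(1/258)n − 1/86)(−258n^2 + 1548n − 9030) + (0)
Last nonzero remainder: −258n^2 + 1548n − 9030. Dividing through by −258 gives the monic gcd n^2 − 6n + 35.

35 − 6n + n^2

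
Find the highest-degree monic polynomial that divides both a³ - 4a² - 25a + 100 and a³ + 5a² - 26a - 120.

a - 5

Repeated division with remainder:
  a³ - 4a² - 25a + 100 = (a³ + 5a² - 26a - 120) + (-9a² + a + 220)
  a³ + 5a² - 26a - 120 = (-(1/9)a - 46/81)(-9a² + a + 220) + (-(80/81)a + 400/81)
  -9a² + a + 220 = ((729/80)a + 891/20)(-(80/81)a + 400/81) + (0)
Last nonzero remainder: -(80/81)a + 400/81. Dividing through by -80/81 gives the monic gcd a - 5.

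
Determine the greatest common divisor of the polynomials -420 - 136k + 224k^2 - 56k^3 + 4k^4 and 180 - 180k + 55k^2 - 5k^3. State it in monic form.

-3 + k

Euclidean algorithm in ℚ[k]:
  4k^4 - 56k^3 + 224k^2 - 136k - 420 = (-(4/5)k + 12/5)(-5k^3 + 55k^2 - 180k + 180) + (-52k^2 + 440k - 852)
  -5k^3 + 55k^2 - 180k + 180 = ((5/52)k - 165/676)(-52k^2 + 440k - 852) + ((1575/169)k - 4725/169)
  -52k^2 + 440k - 852 = (-(8788/1575)k + 47996/1575)((1575/169)k - 4725/169) + (0)
Last nonzero remainder: (1575/169)k - 4725/169. Dividing through by 1575/169 gives the monic gcd k - 3.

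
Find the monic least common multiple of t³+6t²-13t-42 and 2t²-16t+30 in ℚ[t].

By polynomial division,
  t³+6t²-13t-42 = ((1/2)t+7)(2t²-16t+30) + (84t-252)
  2t²-16t+30 = ((1/42)t-5/42)(84t-252) + (0)
Last nonzero remainder: 84t-252. Dividing through by 84 gives the monic gcd t-3.
Then lcm(f, g) = f·g / gcd(f, g); expanding and making the result monic gives the answer.

t⁴+t³-43t²+23t+210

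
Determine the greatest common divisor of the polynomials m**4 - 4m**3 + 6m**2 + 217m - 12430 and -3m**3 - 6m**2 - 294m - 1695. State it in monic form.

By polynomial division,
  m**4 - 4m**3 + 6m**2 + 217m - 12430 = (-(1/3)m + 2)(-3m**3 - 6m**2 - 294m - 1695) + (-80m**2 + 240m - 9040)
  -3m**3 - 6m**2 - 294m - 1695 = ((3/80)m + 3/16)(-80m**2 + 240m - 9040) + (0)
Last nonzero remainder: -80m**2 + 240m - 9040. Dividing through by -80 gives the monic gcd m**2 - 3m + 113.

m**2 - 3m + 113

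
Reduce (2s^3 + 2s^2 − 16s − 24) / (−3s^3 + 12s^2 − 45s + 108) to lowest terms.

(−2s^2 − 8s − 8)/(3s^2 − 3s + 36)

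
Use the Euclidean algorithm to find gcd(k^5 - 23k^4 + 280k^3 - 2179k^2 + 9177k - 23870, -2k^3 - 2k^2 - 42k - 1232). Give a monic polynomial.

Euclidean algorithm in ℚ[k]:
  k^5 - 23k^4 + 280k^3 - 2179k^2 + 9177k - 23870 = (-(1/2)k^2 + 12k - 283/2)(-2k^3 - 2k^2 - 42k - 1232) + (-2574k^2 + 18018k - 198198)
  -2k^3 - 2k^2 - 42k - 1232 = ((1/1287)k + 8/1287)(-2574k^2 + 18018k - 198198) + (0)
Last nonzero remainder: -2574k^2 + 18018k - 198198. Dividing through by -2574 gives the monic gcd k^2 - 7k + 77.

k^2 - 7k + 77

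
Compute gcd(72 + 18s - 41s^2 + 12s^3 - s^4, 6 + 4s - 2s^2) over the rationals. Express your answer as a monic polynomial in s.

Euclidean algorithm in ℚ[s]:
  -s^4 + 12s^3 - 41s^2 + 18s + 72 = ((1/2)s^2 - 5s + 12)(-2s^2 + 4s + 6) + (0)
Last nonzero remainder: -2s^2 + 4s + 6. Dividing through by -2 gives the monic gcd s^2 - 2s - 3.

-3 - 2s + s^2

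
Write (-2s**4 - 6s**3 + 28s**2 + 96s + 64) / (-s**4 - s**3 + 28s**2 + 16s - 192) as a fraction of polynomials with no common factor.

Apply the Euclidean algorithm:
  -2s**4 - 6s**3 + 28s**2 + 96s + 64 = (2)(-s**4 - s**3 + 28s**2 + 16s - 192) + (-4s**3 - 28s**2 + 64s + 448)
  -s**4 - s**3 + 28s**2 + 16s - 192 = ((1/4)s - 3/2)(-4s**3 - 28s**2 + 64s + 448) + (-30s**2 + 480)
  -4s**3 - 28s**2 + 64s + 448 = ((2/15)s + 14/15)(-30s**2 + 480) + (0)
Last nonzero remainder: -30s**2 + 480. Dividing through by -30 gives the monic gcd s**2 - 16.
Cancel s**2 - 16 from numerator and denominator to get the reduced form.

(2s**2 + 6s + 4)/(s**2 + s - 12)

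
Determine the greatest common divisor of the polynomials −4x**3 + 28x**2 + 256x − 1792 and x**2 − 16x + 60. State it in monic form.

1

By polynomial division,
  −4x**3 + 28x**2 + 256x − 1792 = (−4x − 36)(x**2 − 16x + 60) + (−80x + 368)
  x**2 − 16x + 60 = (−(1/80)x + 57/400)(−80x + 368) + (189/25)
  −80x + 368 = (−(2000/189)x + 9200/189)(189/25) + (0)
The last nonzero remainder is the constant 189/25, so the polynomials are coprime and gcd = 1.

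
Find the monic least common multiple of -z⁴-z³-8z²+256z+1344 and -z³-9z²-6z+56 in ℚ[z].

z⁶+6z⁵-z⁴-230z³-2736z²-3136z+18816

By polynomial division,
  -z⁴-z³-8z²+256z+1344 = (z-8)(-z³-9z²-6z+56) + (-74z²+152z+1792)
  -z³-9z²-6z+56 = ((1/74)z+409/2738)(-74z²+152z+1792) + (-(72450/1369)z-289800/1369)
  -74z²+152z+1792 = ((50653/36225)z-43808/5175)(-(72450/1369)z-289800/1369) + (0)
Last nonzero remainder: -(72450/1369)z-289800/1369. Dividing through by -72450/1369 gives the monic gcd z+4.
Then lcm(f, g) = f·g / gcd(f, g); expanding and making the result monic gives the answer.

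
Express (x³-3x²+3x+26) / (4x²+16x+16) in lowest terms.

Repeated division with remainder:
  x³-3x²+3x+26 = ((1/4)x-7/4)(4x²+16x+16) + (27x+54)
  4x²+16x+16 = ((4/27)x+8/27)(27x+54) + (0)
Last nonzero remainder: 27x+54. Dividing through by 27 gives the monic gcd x+2.
Cancel x+2 from numerator and denominator to get the reduced form.

(x²-5x+13)/(4x+8)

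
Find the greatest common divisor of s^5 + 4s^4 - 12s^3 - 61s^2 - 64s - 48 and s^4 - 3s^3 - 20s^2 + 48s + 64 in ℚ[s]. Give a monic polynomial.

Repeated division with remainder:
  s^5 + 4s^4 - 12s^3 - 61s^2 - 64s - 48 = (s + 7)(s^4 - 3s^3 - 20s^2 + 48s + 64) + (29s^3 + 31s^2 - 464s - 496)
  s^4 - 3s^3 - 20s^2 + 48s + 64 = ((1/29)s - 118/841)(29s^3 + 31s^2 - 464s - 496) + ((294/841)s^2 - 4704/841)
  29s^3 + 31s^2 - 464s - 496 = ((24389/294)s + 26071/294)((294/841)s^2 - 4704/841) + (0)
Last nonzero remainder: (294/841)s^2 - 4704/841. Dividing through by 294/841 gives the monic gcd s^2 - 16.

s^2 - 16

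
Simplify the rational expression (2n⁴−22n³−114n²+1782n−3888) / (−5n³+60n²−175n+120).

Apply the Euclidean algorithm:
  2n⁴−22n³−114n²+1782n−3888 = (−(2/5)n−2/5)(−5n³+60n²−175n+120) + (−160n²+1760n−3840)
  −5n³+60n²−175n+120 = ((1/32)n−1/32)(−160n²+1760n−3840) + (0)
Last nonzero remainder: −160n²+1760n−3840. Dividing through by −160 gives the monic gcd n²−11n+24.
Cancel n²−11n+24 from numerator and denominator to get the reduced form.

(−2n²+162)/(5n−5)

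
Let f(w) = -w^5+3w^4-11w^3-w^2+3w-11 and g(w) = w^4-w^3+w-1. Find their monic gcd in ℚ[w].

w^3+1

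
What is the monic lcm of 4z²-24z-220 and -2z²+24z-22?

z³-7z²-49z+55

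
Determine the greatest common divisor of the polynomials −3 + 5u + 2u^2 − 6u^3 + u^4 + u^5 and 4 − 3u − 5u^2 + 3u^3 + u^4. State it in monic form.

Apply the Euclidean algorithm:
  u^5 + u^4 − 6u^3 + 2u^2 + 5u − 3 = (u − 2)(u^4 + 3u^3 − 5u^2 − 3u + 4) + (5u^3 − 5u^2 − 5u + 5)
  u^4 + 3u^3 − 5u^2 − 3u + 4 = ((1/5)u + 4/5)(5u^3 − 5u^2 − 5u + 5) + (0)
Last nonzero remainder: 5u^3 − 5u^2 − 5u + 5. Dividing through by 5 gives the monic gcd u^3 − u^2 − u + 1.

1 − u − u^2 + u^3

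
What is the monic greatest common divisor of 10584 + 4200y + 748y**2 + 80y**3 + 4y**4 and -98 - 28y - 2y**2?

Euclidean algorithm in ℚ[y]:
  4y**4 + 80y**3 + 748y**2 + 4200y + 10584 = (-2y**2 - 12y - 108)(-2y**2 - 28y - 98) + (0)
Last nonzero remainder: -2y**2 - 28y - 98. Dividing through by -2 gives the monic gcd y**2 + 14y + 49.

49 + 14y + y**2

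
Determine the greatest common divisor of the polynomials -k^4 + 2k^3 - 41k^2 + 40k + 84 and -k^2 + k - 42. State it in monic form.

By polynomial division,
  -k^4 + 2k^3 - 41k^2 + 40k + 84 = (k^2 - k - 2)(-k^2 + k - 42) + (0)
Last nonzero remainder: -k^2 + k - 42. Dividing through by -1 gives the monic gcd k^2 - k + 42.

k^2 - k + 42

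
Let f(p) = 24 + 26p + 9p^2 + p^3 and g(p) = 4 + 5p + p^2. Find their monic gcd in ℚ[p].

By polynomial division,
  p^3 + 9p^2 + 26p + 24 = (p + 4)(p^2 + 5p + 4) + (2p + 8)
  p^2 + 5p + 4 = ((1/2)p + 1/2)(2p + 8) + (0)
Last nonzero remainder: 2p + 8. Dividing through by 2 gives the monic gcd p + 4.

4 + p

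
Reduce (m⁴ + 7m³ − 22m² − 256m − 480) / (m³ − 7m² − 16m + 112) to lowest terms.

Repeated division with remainder:
  m⁴ + 7m³ − 22m² − 256m − 480 = (m + 14)(m³ − 7m² − 16m + 112) + (92m² − 144m − 2048)
  m³ − 7m² − 16m + 112 = ((1/92)m − 125/2116)(92m² − 144m − 2048) + (−(1188/529)m − 4752/529)
  92m² − 144m − 2048 = (−(12167/297)m + 67712/297)(−(1188/529)m − 4752/529) + (0)
Last nonzero remainder: −(1188/529)m − 4752/529. Dividing through by −1188/529 gives the monic gcd m + 4.
Cancel m + 4 from numerator and denominator to get the reduced form.

(m³ + 3m² − 34m − 120)/(m² − 11m + 28)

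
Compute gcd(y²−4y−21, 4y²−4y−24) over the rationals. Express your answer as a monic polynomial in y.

1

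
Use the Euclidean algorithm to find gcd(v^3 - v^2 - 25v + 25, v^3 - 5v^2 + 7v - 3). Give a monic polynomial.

Euclidean algorithm in ℚ[v]:
  v^3 - v^2 - 25v + 25 = (v^3 - 5v^2 + 7v - 3) + (4v^2 - 32v + 28)
  v^3 - 5v^2 + 7v - 3 = ((1/4)v + 3/4)(4v^2 - 32v + 28) + (24v - 24)
  4v^2 - 32v + 28 = ((1/6)v - 7/6)(24v - 24) + (0)
Last nonzero remainder: 24v - 24. Dividing through by 24 gives the monic gcd v - 1.

v - 1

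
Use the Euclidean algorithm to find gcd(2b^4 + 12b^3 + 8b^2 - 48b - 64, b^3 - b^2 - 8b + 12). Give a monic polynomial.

By polynomial division,
  2b^4 + 12b^3 + 8b^2 - 48b - 64 = (2b + 14)(b^3 - b^2 - 8b + 12) + (38b^2 + 40b - 232)
  b^3 - b^2 - 8b + 12 = ((1/38)b - 39/722)(38b^2 + 40b - 232) + ((96/361)b - 192/361)
  38b^2 + 40b - 232 = ((6859/48)b + 10469/24)((96/361)b - 192/361) + (0)
Last nonzero remainder: (96/361)b - 192/361. Dividing through by 96/361 gives the monic gcd b - 2.

b - 2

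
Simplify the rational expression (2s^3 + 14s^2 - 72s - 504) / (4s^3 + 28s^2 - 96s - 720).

Apply the Euclidean algorithm:
  2s^3 + 14s^2 - 72s - 504 = (1/2)(4s^3 + 28s^2 - 96s - 720) + (-24s - 144)
  4s^3 + 28s^2 - 96s - 720 = (-(1/6)s^2 - (1/6)s + 5)(-24s - 144) + (0)
Last nonzero remainder: -24s - 144. Dividing through by -24 gives the monic gcd s + 6.
Cancel s + 6 from numerator and denominator to get the reduced form.

(s^2 + s - 42)/(2s^2 + 2s - 60)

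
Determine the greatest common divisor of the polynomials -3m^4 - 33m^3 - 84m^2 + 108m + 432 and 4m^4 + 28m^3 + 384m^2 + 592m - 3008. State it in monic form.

By polynomial division,
  -3m^4 - 33m^3 - 84m^2 + 108m + 432 = (-3/4)(4m^4 + 28m^3 + 384m^2 + 592m - 3008) + (-12m^3 + 204m^2 + 552m - 1824)
  4m^4 + 28m^3 + 384m^2 + 592m - 3008 = (-(1/3)m - 8)(-12m^3 + 204m^2 + 552m - 1824) + (2200m^2 + 4400m - 17600)
  -12m^3 + 204m^2 + 552m - 1824 = (-(3/550)m + 57/550)(2200m^2 + 4400m - 17600) + (0)
Last nonzero remainder: 2200m^2 + 4400m - 17600. Dividing through by 2200 gives the monic gcd m^2 + 2m - 8.

m^2 + 2m - 8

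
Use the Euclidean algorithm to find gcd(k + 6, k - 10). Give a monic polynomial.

1

By polynomial division,
  k + 6 = (k - 10) + (16)
  k - 10 = ((1/16)k - 5/8)(16) + (0)
The last nonzero remainder is the constant 16, so the polynomials are coprime and gcd = 1.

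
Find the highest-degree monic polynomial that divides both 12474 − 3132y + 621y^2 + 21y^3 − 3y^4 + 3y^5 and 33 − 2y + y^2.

33 − 2y + y^2

Apply the Euclidean algorithm:
  3y^5 − 3y^4 + 21y^3 + 621y^2 − 3132y + 12474 = (3y^3 + 3y^2 − 72y + 378)(y^2 − 2y + 33) + (0)
The last nonzero remainder y^2 − 2y + 33 is already monic.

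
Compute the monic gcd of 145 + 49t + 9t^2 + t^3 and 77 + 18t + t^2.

Euclidean algorithm in ℚ[t]:
  t^3 + 9t^2 + 49t + 145 = (t - 9)(t^2 + 18t + 77) + (134t + 838)
  t^2 + 18t + 77 = ((1/134)t + 787/8978)(134t + 838) + (15900/4489)
  134t + 838 = ((300763/7950)t + 1880891/7950)(15900/4489) + (0)
The last nonzero remainder is the constant 15900/4489, so the polynomials are coprime and gcd = 1.

1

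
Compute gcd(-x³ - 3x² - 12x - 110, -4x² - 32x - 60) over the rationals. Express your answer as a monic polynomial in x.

x + 5

Apply the Euclidean algorithm:
  -x³ - 3x² - 12x - 110 = ((1/4)x - 5/4)(-4x² - 32x - 60) + (-37x - 185)
  -4x² - 32x - 60 = ((4/37)x + 12/37)(-37x - 185) + (0)
Last nonzero remainder: -37x - 185. Dividing through by -37 gives the monic gcd x + 5.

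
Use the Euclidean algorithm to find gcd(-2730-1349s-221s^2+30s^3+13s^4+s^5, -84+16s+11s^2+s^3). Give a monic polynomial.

Euclidean algorithm in ℚ[s]:
  s^5+13s^4+30s^3-221s^2-1349s-2730 = (s^2+2s-8)(s^3+11s^2+16s-84) + (-81s^2-1053s-3402)
  s^3+11s^2+16s-84 = (-(1/81)s+2/81)(-81s^2-1053s-3402) + (0)
Last nonzero remainder: -81s^2-1053s-3402. Dividing through by -81 gives the monic gcd s^2+13s+42.

42+13s+s^2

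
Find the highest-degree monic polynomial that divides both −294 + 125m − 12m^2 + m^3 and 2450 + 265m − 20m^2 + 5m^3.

By polynomial division,
  m^3 − 12m^2 + 125m − 294 = (1/5)(5m^3 − 20m^2 + 265m + 2450) + (−8m^2 + 72m − 784)
  5m^3 − 20m^2 + 265m + 2450 = (−(5/8)m − 25/8)(−8m^2 + 72m − 784) + (0)
Last nonzero remainder: −8m^2 + 72m − 784. Dividing through by −8 gives the monic gcd m^2 − 9m + 98.

98 − 9m + m^2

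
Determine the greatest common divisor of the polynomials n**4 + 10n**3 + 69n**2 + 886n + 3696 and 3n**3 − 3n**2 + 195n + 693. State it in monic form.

Apply the Euclidean algorithm:
  n**4 + 10n**3 + 69n**2 + 886n + 3696 = ((1/3)n + 11/3)(3n**3 − 3n**2 + 195n + 693) + (15n**2 − 60n + 1155)
  3n**3 − 3n**2 + 195n + 693 = ((1/5)n + 3/5)(15n**2 − 60n + 1155) + (0)
Last nonzero remainder: 15n**2 − 60n + 1155. Dividing through by 15 gives the monic gcd n**2 − 4n + 77.

n**2 − 4n + 77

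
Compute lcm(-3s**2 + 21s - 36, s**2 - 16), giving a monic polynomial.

Euclidean algorithm in ℚ[s]:
  -3s**2 + 21s - 36 = (-3)(s**2 - 16) + (21s - 84)
  s**2 - 16 = ((1/21)s + 4/21)(21s - 84) + (0)
Last nonzero remainder: 21s - 84. Dividing through by 21 gives the monic gcd s - 4.
Then lcm(f, g) = f·g / gcd(f, g); expanding and making the result monic gives the answer.

s**3 - 3s**2 - 16s + 48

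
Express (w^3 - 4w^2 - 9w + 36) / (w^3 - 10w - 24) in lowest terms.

Euclidean algorithm in ℚ[w]:
  w^3 - 4w^2 - 9w + 36 = (w^3 - 10w - 24) + (-4w^2 + w + 60)
  w^3 - 10w - 24 = (-(1/4)w - 1/16)(-4w^2 + w + 60) + ((81/16)w - 81/4)
  -4w^2 + w + 60 = (-(64/81)w - 80/27)((81/16)w - 81/4) + (0)
Last nonzero remainder: (81/16)w - 81/4. Dividing through by 81/16 gives the monic gcd w - 4.
Cancel w - 4 from numerator and denominator to get the reduced form.

(w^2 - 9)/(w^2 + 4w + 6)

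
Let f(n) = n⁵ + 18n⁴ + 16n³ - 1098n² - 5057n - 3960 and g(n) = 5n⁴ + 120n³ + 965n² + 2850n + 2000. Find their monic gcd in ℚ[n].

n² + 6n + 5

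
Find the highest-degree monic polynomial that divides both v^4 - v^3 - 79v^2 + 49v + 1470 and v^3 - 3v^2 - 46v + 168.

v^2 + v - 42

Apply the Euclidean algorithm:
  v^4 - v^3 - 79v^2 + 49v + 1470 = (v + 2)(v^3 - 3v^2 - 46v + 168) + (-27v^2 - 27v + 1134)
  v^3 - 3v^2 - 46v + 168 = (-(1/27)v + 4/27)(-27v^2 - 27v + 1134) + (0)
Last nonzero remainder: -27v^2 - 27v + 1134. Dividing through by -27 gives the monic gcd v^2 + v - 42.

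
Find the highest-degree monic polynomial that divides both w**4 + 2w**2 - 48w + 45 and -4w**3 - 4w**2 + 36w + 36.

Repeated division with remainder:
  w**4 + 2w**2 - 48w + 45 = (-(1/4)w + 1/4)(-4w**3 - 4w**2 + 36w + 36) + (12w**2 - 48w + 36)
  -4w**3 - 4w**2 + 36w + 36 = (-(1/3)w - 5/3)(12w**2 - 48w + 36) + (-32w + 96)
  12w**2 - 48w + 36 = (-(3/8)w + 3/8)(-32w + 96) + (0)
Last nonzero remainder: -32w + 96. Dividing through by -32 gives the monic gcd w - 3.

w - 3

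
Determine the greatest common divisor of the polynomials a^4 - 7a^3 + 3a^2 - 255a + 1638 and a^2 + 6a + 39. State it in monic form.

Euclidean algorithm in ℚ[a]:
  a^4 - 7a^3 + 3a^2 - 255a + 1638 = (a^2 - 13a + 42)(a^2 + 6a + 39) + (0)
The last nonzero remainder a^2 + 6a + 39 is already monic.

a^2 + 6a + 39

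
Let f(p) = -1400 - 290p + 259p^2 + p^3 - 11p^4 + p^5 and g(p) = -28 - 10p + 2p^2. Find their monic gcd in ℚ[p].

-14 - 5p + p^2

By polynomial division,
  p^5 - 11p^4 + p^3 + 259p^2 - 290p - 1400 = ((1/2)p^3 - 3p^2 - (15/2)p + 50)(2p^2 - 10p - 28) + (0)
Last nonzero remainder: 2p^2 - 10p - 28. Dividing through by 2 gives the monic gcd p^2 - 5p - 14.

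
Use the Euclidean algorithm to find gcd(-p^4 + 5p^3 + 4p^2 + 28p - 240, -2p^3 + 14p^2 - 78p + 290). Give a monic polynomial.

p - 5

By polynomial division,
  -p^4 + 5p^3 + 4p^2 + 28p - 240 = ((1/2)p + 1)(-2p^3 + 14p^2 - 78p + 290) + (29p^2 - 39p - 530)
  -2p^3 + 14p^2 - 78p + 290 = (-(2/29)p + 328/841)(29p^2 - 39p - 530) + (-(83546/841)p + 417730/841)
  29p^2 - 39p - 530 = (-(24389/83546)p - 44573/41773)(-(83546/841)p + 417730/841) + (0)
Last nonzero remainder: -(83546/841)p + 417730/841. Dividing through by -83546/841 gives the monic gcd p - 5.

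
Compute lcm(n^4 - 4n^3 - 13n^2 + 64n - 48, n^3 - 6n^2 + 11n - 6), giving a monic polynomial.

n^5 - 6n^4 - 5n^3 + 90n^2 - 176n + 96

Euclidean algorithm in ℚ[n]:
  n^4 - 4n^3 - 13n^2 + 64n - 48 = (n + 2)(n^3 - 6n^2 + 11n - 6) + (-12n^2 + 48n - 36)
  n^3 - 6n^2 + 11n - 6 = (-(1/12)n + 1/6)(-12n^2 + 48n - 36) + (0)
Last nonzero remainder: -12n^2 + 48n - 36. Dividing through by -12 gives the monic gcd n^2 - 4n + 3.
Then lcm(f, g) = f·g / gcd(f, g); expanding and making the result monic gives the answer.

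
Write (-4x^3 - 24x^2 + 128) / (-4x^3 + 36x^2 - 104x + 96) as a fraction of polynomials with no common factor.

(x^2 + 8x + 16)/(x^2 - 7x + 12)

Repeated division with remainder:
  -4x^3 - 24x^2 + 128 = (-4x^3 + 36x^2 - 104x + 96) + (-60x^2 + 104x + 32)
  -4x^3 + 36x^2 - 104x + 96 = ((1/15)x - 109/225)(-60x^2 + 104x + 32) + (-(12544/225)x + 25088/225)
  -60x^2 + 104x + 32 = ((3375/3136)x + 225/784)(-(12544/225)x + 25088/225) + (0)
Last nonzero remainder: -(12544/225)x + 25088/225. Dividing through by -12544/225 gives the monic gcd x - 2.
Cancel x - 2 from numerator and denominator to get the reduced form.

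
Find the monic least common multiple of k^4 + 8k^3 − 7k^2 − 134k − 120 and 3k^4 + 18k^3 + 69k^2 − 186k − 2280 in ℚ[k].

Repeated division with remainder:
  k^4 + 8k^3 − 7k^2 − 134k − 120 = (1/3)(3k^4 + 18k^3 + 69k^2 − 186k − 2280) + (2k^3 − 30k^2 − 72k + 640)
  3k^4 + 18k^3 + 69k^2 − 186k − 2280 = ((3/2)k + 63/2)(2k^3 − 30k^2 − 72k + 640) + (1122k^2 + 1122k − 22440)
  2k^3 − 30k^2 − 72k + 640 = ((1/561)k − 16/561)(1122k^2 + 1122k − 22440) + (0)
Last nonzero remainder: 1122k^2 + 1122k − 22440. Dividing through by 1122 gives the monic gcd k^2 + k − 20.
Then lcm(f, g) = f·g / gcd(f, g); expanding and making the result monic gives the answer.

k^6 + 13k^5 + 71k^4 + 135k^3 − 1056k^2 − 5692k − 4560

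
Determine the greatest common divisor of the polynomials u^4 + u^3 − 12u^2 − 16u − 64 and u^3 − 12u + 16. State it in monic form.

Apply the Euclidean algorithm:
  u^4 + u^3 − 12u^2 − 16u − 64 = (u + 1)(u^3 − 12u + 16) + (−20u − 80)
  u^3 − 12u + 16 = (−(1/20)u^2 + (1/5)u − 1/5)(−20u − 80) + (0)
Last nonzero remainder: −20u − 80. Dividing through by −20 gives the monic gcd u + 4.

u + 4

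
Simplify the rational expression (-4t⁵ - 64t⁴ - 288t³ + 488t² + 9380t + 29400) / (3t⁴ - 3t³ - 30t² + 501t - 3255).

(-4t³ - 56t² - 316t - 840)/(3t² - 9t + 93)

Apply the Euclidean algorithm:
  -4t⁵ - 64t⁴ - 288t³ + 488t² + 9380t + 29400 = (-(4/3)t - 68/3)(3t⁴ - 3t³ - 30t² + 501t - 3255) + (-396t³ + 476t² + 16396t - 44380)
  3t⁴ - 3t³ - 30t² + 501t - 3255 = (-(1/132)t - 5/3267)(-396t³ + 476t² + 16396t - 44380) + ((310171/3267)t² + (620342/3267)t - 10855985/3267)
  -396t³ + 476t² + 16396t - 44380 = (-(1293732/310171)t + 4142556/310171)((310171/3267)t² + (620342/3267)t - 10855985/3267) + (0)
Last nonzero remainder: (310171/3267)t² + (620342/3267)t - 10855985/3267. Dividing through by 310171/3267 gives the monic gcd t² + 2t - 35.
Cancel t² + 2t - 35 from numerator and denominator to get the reduced form.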